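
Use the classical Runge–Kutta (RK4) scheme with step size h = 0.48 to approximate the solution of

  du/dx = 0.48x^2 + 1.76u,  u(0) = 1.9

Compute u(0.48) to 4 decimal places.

4.4366

RK4: k1 = f(x_n, u_n); k2 = f(x_n + h/2, u_n + (h/2)·k1); k3 = f(x_n + h/2, u_n + (h/2)·k2); k4 = f(x_n + h, u_n + h·k3); u_{n+1} = u_n + (h/6)·(k1 + 2k2 + 2k3 + k4).
x=0.000000, u=1.900000:
  k1 = f(0.000000, 1.900000) = 3.344000
  k2 = f(0.240000, 2.702560) = 4.784154
  k3 = f(0.240000, 3.048197) = 5.392474
  k4 = f(0.480000, 4.488388) = 8.010154
  u ← 1.900000 + (0.48/6)·(k1 + 2k2 + 2k3 + k4) = 4.436593
u(0.48) ≈ 4.4366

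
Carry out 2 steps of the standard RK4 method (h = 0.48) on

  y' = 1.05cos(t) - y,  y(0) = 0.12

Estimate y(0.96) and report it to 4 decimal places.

0.5757

RK4: k1 = f(t_n, y_n); k2 = f(t_n + h/2, y_n + (h/2)·k1); k3 = f(t_n + h/2, y_n + (h/2)·k2); k4 = f(t_n + h, y_n + h·k3); y_{n+1} = y_n + (h/6)·(k1 + 2k2 + 2k3 + k4).
t=0.000000, y=0.120000:
  k1 = f(0.000000, 0.120000) = 0.930000
  k2 = f(0.240000, 0.343200) = 0.676705
  k3 = f(0.240000, 0.282409) = 0.737496
  k4 = f(0.480000, 0.473998) = 0.457347
  y ← 0.120000 + (0.48/6)·(k1 + 2k2 + 2k3 + k4) = 0.457260
t=0.480000, y=0.457260:
  k1 = f(0.480000, 0.457260) = 0.474085
  k2 = f(0.720000, 0.571040) = 0.218356
  k3 = f(0.720000, 0.509665) = 0.279731
  k4 = f(0.960000, 0.591531) = 0.010665
  y ← 0.457260 + (0.48/6)·(k1 + 2k2 + 2k3 + k4) = 0.575734
y(0.96) ≈ 0.5757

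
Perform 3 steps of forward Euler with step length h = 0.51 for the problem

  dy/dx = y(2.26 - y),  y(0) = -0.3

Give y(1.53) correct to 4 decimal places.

Euler: y_{n+1} = y_n + h·f(x_n, y_n).
x=0.000000, y=-0.300000: f=-0.768000 → y ← -0.300000 + 0.51·(-0.768000) = -0.691680
x=0.510000, y=-0.691680: f=-2.041618 → y ← -0.691680 + 0.51·(-2.041618) = -1.732905
x=1.020000, y=-1.732905: f=-6.919326 → y ← -1.732905 + 0.51·(-6.919326) = -5.261762
y(1.53) ≈ -5.2618

-5.2618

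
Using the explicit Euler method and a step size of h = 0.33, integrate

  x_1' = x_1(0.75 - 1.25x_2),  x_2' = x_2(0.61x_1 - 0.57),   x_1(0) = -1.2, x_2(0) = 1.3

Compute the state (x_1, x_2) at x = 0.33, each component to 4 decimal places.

-0.8535, 0.7414

Euler on (x_1,x_2): x_1_{n+1} = x_1_n + h·x_1', x_2_{n+1} = x_2_n + h·x_2'.
0.000000: (-1.200000, 1.300000); f=(1.050000, -1.692600) → (-0.853500, 0.741442)
(x_1(0.33), x_2(0.33)) ≈ (-0.8535, 0.7414)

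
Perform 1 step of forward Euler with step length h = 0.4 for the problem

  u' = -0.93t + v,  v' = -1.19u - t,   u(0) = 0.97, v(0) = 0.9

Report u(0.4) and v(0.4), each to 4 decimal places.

1.3300, 0.4383

Euler on (u,v): u_{n+1} = u_n + h·u', v_{n+1} = v_n + h·v'.
0.000000: (0.970000, 0.900000); f=(0.900000, -1.154300) → (1.330000, 0.438280)
(u(0.4), v(0.4)) ≈ (1.3300, 0.4383)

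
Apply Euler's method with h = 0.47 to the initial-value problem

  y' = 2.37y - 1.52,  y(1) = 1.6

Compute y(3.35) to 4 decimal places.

41.1066

Euler: y_{n+1} = y_n + h·f(t_n, y_n).
t=1.000000, y=1.600000: f=2.272000 → y ← 1.600000 + 0.47·2.272000 = 2.667840
t=1.470000, y=2.667840: f=4.802781 → y ← 2.667840 + 0.47·4.802781 = 4.925147
t=1.940000, y=4.925147: f=10.152598 → y ← 4.925147 + 0.47·10.152598 = 9.696868
t=2.410000, y=9.696868: f=21.461578 → y ← 9.696868 + 0.47·21.461578 = 19.783810
t=2.880000, y=19.783810: f=45.367629 → y ← 19.783810 + 0.47·45.367629 = 41.106595
y(3.35) ≈ 41.1066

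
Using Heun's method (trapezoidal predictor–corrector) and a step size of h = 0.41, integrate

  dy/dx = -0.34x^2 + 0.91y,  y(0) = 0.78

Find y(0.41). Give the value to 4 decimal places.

1.1136

Heun: k1 = f(x_n, y_n); k2 = f(x_n + h, y_n + h·k1); y_{n+1} = y_n + (h/2)·(k1 + k2).
x=0.000000, y=0.780000:
  k1 = f(0.000000, 0.780000) = 0.709800
  k2 = f(0.410000, 1.071018) = 0.917472
  y ← 0.780000 + (0.41/2)·(0.709800 + 0.917472) = 1.113591
y(0.41) ≈ 1.1136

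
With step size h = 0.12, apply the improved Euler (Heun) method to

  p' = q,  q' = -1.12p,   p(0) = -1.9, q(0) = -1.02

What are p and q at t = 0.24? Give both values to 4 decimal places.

-2.0817, -0.4806

Heun on (p,q): k1 = f(t_n, state_n); k2 = f(t_n + h, state_n + h·k1); state_{n+1} = state_n + (h/2)·(k1 + k2).
0.000000: (-1.900000, -1.020000)
  k1 = (-1.020000, 2.128000)
  predictor → (-2.022400, -0.764640)
  k2 = (-0.764640, 2.265088)
  → (-2.007078, -0.756415)
0.120000: (-2.007078, -0.756415)
  k1 = (-0.756415, 2.247928)
  predictor → (-2.097848, -0.486663)
  k2 = (-0.486663, 2.349590)
  → (-2.081663, -0.480564)
(p(0.24), q(0.24)) ≈ (-2.0817, -0.4806)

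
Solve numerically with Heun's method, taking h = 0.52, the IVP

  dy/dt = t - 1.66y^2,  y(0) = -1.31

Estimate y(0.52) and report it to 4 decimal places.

-5.2783

Heun: k1 = f(t_n, y_n); k2 = f(t_n + h, y_n + h·k1); y_{n+1} = y_n + (h/2)·(k1 + k2).
t=0.000000, y=-1.310000:
  k1 = f(0.000000, -1.310000) = -2.848726
  k2 = f(0.520000, -2.791338) = -12.413998
  y ← -1.310000 + (0.52/2)·(-2.848726 + (-12.413998)) = -5.278308
y(0.52) ≈ -5.2783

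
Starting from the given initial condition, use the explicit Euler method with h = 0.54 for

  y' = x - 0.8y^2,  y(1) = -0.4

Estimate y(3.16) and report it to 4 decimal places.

1.8785

Euler: y_{n+1} = y_n + h·f(x_n, y_n).
x=1.000000, y=-0.400000: f=0.872000 → y ← -0.400000 + 0.54·0.872000 = 0.070880
x=1.540000, y=0.070880: f=1.535981 → y ← 0.070880 + 0.54·1.535981 = 0.900310
x=2.080000, y=0.900310: f=1.431554 → y ← 0.900310 + 0.54·1.431554 = 1.673349
x=2.620000, y=1.673349: f=0.379923 → y ← 1.673349 + 0.54·0.379923 = 1.878507
y(3.16) ≈ 1.8785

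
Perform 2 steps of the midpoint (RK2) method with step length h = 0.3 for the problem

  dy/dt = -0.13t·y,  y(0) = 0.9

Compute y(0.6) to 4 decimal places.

Midpoint: k1 = f(t_n, y_n); k2 = f(t_n + h/2, y_n + (h/2)·k1); y_{n+1} = y_n + h·k2.
t=0.000000, y=0.900000:
  k1 = f(0.000000, 0.900000) = 0.000000
  k2 = f(0.150000, 0.900000) = -0.017550
  y ← 0.900000 + 0.3·(-0.017550) = 0.894735
t=0.300000, y=0.894735:
  k1 = f(0.300000, 0.894735) = -0.034895
  k2 = f(0.450000, 0.889501) = -0.052036
  y ← 0.894735 + 0.3·(-0.052036) = 0.879124
y(0.6) ≈ 0.8791

0.8791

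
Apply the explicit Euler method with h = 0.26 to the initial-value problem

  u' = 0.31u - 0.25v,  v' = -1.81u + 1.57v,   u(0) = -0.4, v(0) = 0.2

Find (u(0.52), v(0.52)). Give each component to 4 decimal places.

Euler on (u,v): u_{n+1} = u_n + h·u', v_{n+1} = v_n + h·v'.
0.000000: (-0.400000, 0.200000); f=(-0.174000, 1.038000) → (-0.445240, 0.469880)
0.260000: (-0.445240, 0.469880); f=(-0.255494, 1.543596) → (-0.511669, 0.871215)
(u(0.52), v(0.52)) ≈ (-0.5117, 0.8712)

-0.5117, 0.8712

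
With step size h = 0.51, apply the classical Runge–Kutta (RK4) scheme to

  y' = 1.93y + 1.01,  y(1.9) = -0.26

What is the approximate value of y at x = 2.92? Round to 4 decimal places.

1.3493

RK4: k1 = f(x_n, y_n); k2 = f(x_n + h/2, y_n + (h/2)·k1); k3 = f(x_n + h/2, y_n + (h/2)·k2); k4 = f(x_n + h, y_n + h·k3); y_{n+1} = y_n + (h/6)·(k1 + 2k2 + 2k3 + k4).
x=1.900000, y=-0.260000:
  k1 = f(1.900000, -0.260000) = 0.508200
  k2 = f(2.155000, -0.130409) = 0.758311
  k3 = f(2.155000, -0.066631) = 0.881403
  k4 = f(2.410000, 0.189515) = 1.375765
  y ← -0.260000 + (0.51/6)·(k1 + 2k2 + 2k3 + k4) = 0.178888
x=2.410000, y=0.178888:
  k1 = f(2.410000, 0.178888) = 1.355254
  k2 = f(2.665000, 0.524478) = 2.022243
  k3 = f(2.665000, 0.694560) = 2.350501
  k4 = f(2.920000, 1.377644) = 3.668852
  y ← 0.178888 + (0.51/6)·(k1 + 2k2 + 2k3 + k4) = 1.349304
y(2.92) ≈ 1.3493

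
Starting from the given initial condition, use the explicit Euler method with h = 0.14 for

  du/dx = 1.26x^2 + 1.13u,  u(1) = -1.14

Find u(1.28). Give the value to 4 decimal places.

-1.0957

Euler: u_{n+1} = u_n + h·f(x_n, u_n).
x=1.000000, u=-1.140000: f=-0.028200 → u ← -1.140000 + 0.14·(-0.028200) = -1.143948
x=1.140000, u=-1.143948: f=0.344835 → u ← -1.143948 + 0.14·0.344835 = -1.095671
u(1.28) ≈ -1.0957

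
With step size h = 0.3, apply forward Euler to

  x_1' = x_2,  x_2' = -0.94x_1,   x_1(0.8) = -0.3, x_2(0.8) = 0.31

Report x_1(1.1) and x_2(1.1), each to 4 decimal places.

Euler on (x_1,x_2): x_1_{n+1} = x_1_n + h·x_1', x_2_{n+1} = x_2_n + h·x_2'.
0.800000: (-0.300000, 0.310000); f=(0.310000, 0.282000) → (-0.207000, 0.394600)
(x_1(1.1), x_2(1.1)) ≈ (-0.2070, 0.3946)

-0.2070, 0.3946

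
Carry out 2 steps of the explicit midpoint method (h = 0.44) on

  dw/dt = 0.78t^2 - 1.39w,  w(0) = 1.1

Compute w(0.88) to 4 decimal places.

0.5030

Midpoint: k1 = f(t_n, w_n); k2 = f(t_n + h/2, w_n + (h/2)·k1); w_{n+1} = w_n + h·k2.
t=0.000000, w=1.100000:
  k1 = f(0.000000, 1.100000) = -1.529000
  k2 = f(0.220000, 0.763620) = -1.023680
  w ← 1.100000 + 0.44·(-1.023680) = 0.649581
t=0.440000, w=0.649581:
  k1 = f(0.440000, 0.649581) = -0.751909
  k2 = f(0.660000, 0.484161) = -0.333216
  w ← 0.649581 + 0.44·(-0.333216) = 0.502966
w(0.88) ≈ 0.5030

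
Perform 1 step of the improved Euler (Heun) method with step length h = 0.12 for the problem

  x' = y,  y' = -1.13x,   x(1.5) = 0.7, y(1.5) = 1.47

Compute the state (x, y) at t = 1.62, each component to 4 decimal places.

0.8707, 1.3631

Heun on (x,y): k1 = f(t_n, state_n); k2 = f(t_n + h, state_n + h·k1); state_{n+1} = state_n + (h/2)·(k1 + k2).
1.500000: (0.700000, 1.470000)
  k1 = (1.470000, -0.791000)
  predictor → (0.876400, 1.375080)
  k2 = (1.375080, -0.990332)
  → (0.870705, 1.363120)
(x(1.62), y(1.62)) ≈ (0.8707, 1.3631)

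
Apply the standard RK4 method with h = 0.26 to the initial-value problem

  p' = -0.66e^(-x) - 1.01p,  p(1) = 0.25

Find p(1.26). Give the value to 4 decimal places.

RK4: k1 = f(x_n, p_n); k2 = f(x_n + h/2, p_n + (h/2)·k1); k3 = f(x_n + h/2, p_n + (h/2)·k2); k4 = f(x_n + h, p_n + h·k3); p_{n+1} = p_n + (h/6)·(k1 + 2k2 + 2k3 + k4).
x=1.000000, p=0.250000:
  k1 = f(1.000000, 0.250000) = -0.495300
  k2 = f(1.130000, 0.185611) = -0.400669
  k3 = f(1.130000, 0.197913) = -0.413094
  k4 = f(1.260000, 0.142596) = -0.331233
  p ← 0.250000 + (0.26/6)·(k1 + 2k2 + 2k3 + k4) = 0.143657
p(1.26) ≈ 0.1437

0.1437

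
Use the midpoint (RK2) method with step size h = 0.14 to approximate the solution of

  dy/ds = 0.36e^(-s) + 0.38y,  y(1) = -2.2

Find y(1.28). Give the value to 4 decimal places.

Midpoint: k1 = f(s_n, y_n); k2 = f(s_n + h/2, y_n + (h/2)·k1); y_{n+1} = y_n + h·k2.
s=1.000000, y=-2.200000:
  k1 = f(1.000000, -2.200000) = -0.703563
  k2 = f(1.070000, -2.249249) = -0.731232
  y ← -2.200000 + 0.14·(-0.731232) = -2.302372
s=1.140000, y=-2.302372:
  k1 = f(1.140000, -2.302372) = -0.759767
  k2 = f(1.210000, -2.355556) = -0.787760
  y ← -2.302372 + 0.14·(-0.787760) = -2.412659
y(1.28) ≈ -2.4127

-2.4127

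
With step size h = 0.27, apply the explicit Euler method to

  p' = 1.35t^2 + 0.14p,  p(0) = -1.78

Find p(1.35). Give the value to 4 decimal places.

-1.3253

Euler: p_{n+1} = p_n + h·f(t_n, p_n).
t=0.000000, p=-1.780000: f=-0.249200 → p ← -1.780000 + 0.27·(-0.249200) = -1.847284
t=0.270000, p=-1.847284: f=-0.160205 → p ← -1.847284 + 0.27·(-0.160205) = -1.890539
t=0.540000, p=-1.890539: f=0.128985 → p ← -1.890539 + 0.27·0.128985 = -1.855713
t=0.810000, p=-1.855713: f=0.625935 → p ← -1.855713 + 0.27·0.625935 = -1.686711
t=1.080000, p=-1.686711: f=1.338500 → p ← -1.686711 + 0.27·1.338500 = -1.325316
p(1.35) ≈ -1.3253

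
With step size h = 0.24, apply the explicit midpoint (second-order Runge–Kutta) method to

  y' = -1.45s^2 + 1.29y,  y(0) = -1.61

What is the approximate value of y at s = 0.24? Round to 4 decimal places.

Midpoint: k1 = f(s_n, y_n); k2 = f(s_n + h/2, y_n + (h/2)·k1); y_{n+1} = y_n + h·k2.
s=0.000000, y=-1.610000:
  k1 = f(0.000000, -1.610000) = -2.076900
  k2 = f(0.120000, -1.859228) = -2.419284
  y ← -1.610000 + 0.24·(-2.419284) = -2.190628
y(0.24) ≈ -2.1906

-2.1906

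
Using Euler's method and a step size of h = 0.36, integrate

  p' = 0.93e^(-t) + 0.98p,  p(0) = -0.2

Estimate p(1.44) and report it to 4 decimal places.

Euler: p_{n+1} = p_n + h·f(t_n, p_n).
t=0.000000, p=-0.200000: f=0.734000 → p ← -0.200000 + 0.36·0.734000 = 0.064240
t=0.360000, p=0.064240: f=0.711794 → p ← 0.064240 + 0.36·0.711794 = 0.320486
t=0.720000, p=0.320486: f=0.766756 → p ← 0.320486 + 0.36·0.766756 = 0.596518
t=1.080000, p=0.596518: f=0.900411 → p ← 0.596518 + 0.36·0.900411 = 0.920666
p(1.44) ≈ 0.9207

0.9207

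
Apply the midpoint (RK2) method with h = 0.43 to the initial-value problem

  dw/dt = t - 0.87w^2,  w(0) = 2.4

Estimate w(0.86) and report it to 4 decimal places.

1.4846

Midpoint: k1 = f(t_n, w_n); k2 = f(t_n + h/2, w_n + (h/2)·k1); w_{n+1} = w_n + h·k2.
t=0.000000, w=2.400000:
  k1 = f(0.000000, 2.400000) = -5.011200
  k2 = f(0.215000, 1.322592) = -1.306847
  w ← 2.400000 + 0.43·(-1.306847) = 1.838056
t=0.430000, w=1.838056:
  k1 = f(0.430000, 1.838056) = -2.509250
  k2 = f(0.645000, 1.298567) = -0.822060
  w ← 1.838056 + 0.43·(-0.822060) = 1.484570
w(0.86) ≈ 1.4846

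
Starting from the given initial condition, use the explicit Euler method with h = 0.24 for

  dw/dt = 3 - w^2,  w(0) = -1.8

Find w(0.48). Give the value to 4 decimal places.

Euler: w_{n+1} = w_n + h·f(t_n, w_n).
t=0.000000, w=-1.800000: f=-0.240000 → w ← -1.800000 + 0.24·(-0.240000) = -1.857600
t=0.240000, w=-1.857600: f=-0.450678 → w ← -1.857600 + 0.24·(-0.450678) = -1.965763
w(0.48) ≈ -1.9658

-1.9658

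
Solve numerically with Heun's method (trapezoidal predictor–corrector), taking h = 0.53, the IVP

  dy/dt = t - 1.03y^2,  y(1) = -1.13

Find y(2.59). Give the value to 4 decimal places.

-0.6918

Heun: k1 = f(t_n, y_n); k2 = f(t_n + h, y_n + h·k1); y_{n+1} = y_n + (h/2)·(k1 + k2).
t=1.000000, y=-1.130000:
  k1 = f(1.000000, -1.130000) = -0.315207
  k2 = f(1.530000, -1.297060) = -0.202835
  y ← -1.130000 + (0.53/2)·(-0.315207 + (-0.202835)) = -1.267281
t=1.530000, y=-1.267281:
  k1 = f(1.530000, -1.267281) = -0.124181
  k2 = f(2.060000, -1.333097) = 0.229537
  y ← -1.267281 + (0.53/2)·(-0.124181 + 0.229537) = -1.239362
t=2.060000, y=-1.239362:
  k1 = f(2.060000, -1.239362) = 0.477902
  k2 = f(2.590000, -0.986074) = 1.588488
  y ← -1.239362 + (0.53/2)·(0.477902 + 1.588488) = -0.691768
y(2.59) ≈ -0.6918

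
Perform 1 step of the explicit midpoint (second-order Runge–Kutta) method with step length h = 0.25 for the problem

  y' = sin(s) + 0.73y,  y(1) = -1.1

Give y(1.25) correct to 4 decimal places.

-1.0743

Midpoint: k1 = f(s_n, y_n); k2 = f(s_n + h/2, y_n + (h/2)·k1); y_{n+1} = y_n + h·k2.
s=1.000000, y=-1.100000:
  k1 = f(1.000000, -1.100000) = 0.038471
  k2 = f(1.125000, -1.095191) = 0.102778
  y ← -1.100000 + 0.25·0.102778 = -1.074305
y(1.25) ≈ -1.0743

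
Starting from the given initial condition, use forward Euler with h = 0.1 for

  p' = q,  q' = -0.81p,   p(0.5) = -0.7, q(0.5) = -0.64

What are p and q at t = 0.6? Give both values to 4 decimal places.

Euler on (p,q): p_{n+1} = p_n + h·p', q_{n+1} = q_n + h·q'.
0.500000: (-0.700000, -0.640000); f=(-0.640000, 0.567000) → (-0.764000, -0.583300)
(p(0.6), q(0.6)) ≈ (-0.7640, -0.5833)

-0.7640, -0.5833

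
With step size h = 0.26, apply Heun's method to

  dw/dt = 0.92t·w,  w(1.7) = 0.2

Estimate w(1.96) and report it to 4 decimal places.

0.3066

Heun: k1 = f(t_n, w_n); k2 = f(t_n + h, w_n + h·k1); w_{n+1} = w_n + (h/2)·(k1 + k2).
t=1.700000, w=0.200000:
  k1 = f(1.700000, 0.200000) = 0.312800
  k2 = f(1.960000, 0.281328) = 0.507291
  w ← 0.200000 + (0.26/2)·(0.312800 + 0.507291) = 0.306612
w(1.96) ≈ 0.3066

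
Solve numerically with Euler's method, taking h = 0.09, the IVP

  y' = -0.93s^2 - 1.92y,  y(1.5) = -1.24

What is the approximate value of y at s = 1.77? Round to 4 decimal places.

Euler: y_{n+1} = y_n + h·f(s_n, y_n).
s=1.500000, y=-1.240000: f=0.288300 → y ← -1.240000 + 0.09·0.288300 = -1.214053
s=1.590000, y=-1.214053: f=-0.020151 → y ← -1.214053 + 0.09·(-0.020151) = -1.215867
s=1.680000, y=-1.215867: f=-0.290368 → y ← -1.215867 + 0.09·(-0.290368) = -1.242000
y(1.77) ≈ -1.2420

-1.2420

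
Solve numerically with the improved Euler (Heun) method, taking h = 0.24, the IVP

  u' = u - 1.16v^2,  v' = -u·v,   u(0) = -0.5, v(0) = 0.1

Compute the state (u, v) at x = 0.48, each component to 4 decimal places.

-0.8140, 0.1357

Heun on (u,v): k1 = f(x_n, state_n); k2 = f(x_n + h, state_n + h·k1); state_{n+1} = state_n + (h/2)·(k1 + k2).
0.000000: (-0.500000, 0.100000)
  k1 = (-0.511600, 0.050000)
  predictor → (-0.622784, 0.112000)
  k2 = (-0.637335, 0.069752)
  → (-0.637872, 0.114370)
0.240000: (-0.637872, 0.114370)
  k1 = (-0.653046, 0.072954)
  predictor → (-0.794603, 0.131879)
  k2 = (-0.814778, 0.104792)
  → (-0.814011, 0.135700)
(u(0.48), v(0.48)) ≈ (-0.8140, 0.1357)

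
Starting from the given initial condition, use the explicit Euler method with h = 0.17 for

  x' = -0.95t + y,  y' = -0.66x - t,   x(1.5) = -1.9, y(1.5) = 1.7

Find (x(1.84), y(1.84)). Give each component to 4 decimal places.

-1.8411, 1.5822

Euler on (x,y): x_{n+1} = x_n + h·x', y_{n+1} = y_n + h·y'.
1.500000: (-1.900000, 1.700000); f=(0.275000, -0.246000) → (-1.853250, 1.658180)
1.670000: (-1.853250, 1.658180); f=(0.071680, -0.446855) → (-1.841064, 1.582215)
(x(1.84), y(1.84)) ≈ (-1.8411, 1.5822)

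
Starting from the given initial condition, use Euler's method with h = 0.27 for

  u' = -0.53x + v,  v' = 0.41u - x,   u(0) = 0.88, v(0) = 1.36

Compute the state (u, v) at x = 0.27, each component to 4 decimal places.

Euler on (u,v): u_{n+1} = u_n + h·u', v_{n+1} = v_n + h·v'.
0.000000: (0.880000, 1.360000); f=(1.360000, 0.360800) → (1.247200, 1.457416)
(u(0.27), v(0.27)) ≈ (1.2472, 1.4574)

1.2472, 1.4574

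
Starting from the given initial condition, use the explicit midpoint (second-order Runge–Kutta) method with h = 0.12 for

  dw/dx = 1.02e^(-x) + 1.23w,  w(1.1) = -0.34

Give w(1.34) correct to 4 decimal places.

-0.3717

Midpoint: k1 = f(x_n, w_n); k2 = f(x_n + h/2, w_n + (h/2)·k1); w_{n+1} = w_n + h·k2.
x=1.100000, w=-0.340000:
  k1 = f(1.100000, -0.340000) = -0.078671
  k2 = f(1.160000, -0.344720) = -0.104250
  w ← -0.340000 + 0.12·(-0.104250) = -0.352510
x=1.220000, w=-0.352510:
  k1 = f(1.220000, -0.352510) = -0.132453
  k2 = f(1.280000, -0.360457) = -0.159764
  w ← -0.352510 + 0.12·(-0.159764) = -0.371682
w(1.34) ≈ -0.3717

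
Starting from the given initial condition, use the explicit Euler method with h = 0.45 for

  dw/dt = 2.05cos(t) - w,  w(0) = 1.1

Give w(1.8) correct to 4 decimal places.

Euler: w_{n+1} = w_n + h·f(t_n, w_n).
t=0.000000, w=1.100000: f=0.950000 → w ← 1.100000 + 0.45·0.950000 = 1.527500
t=0.450000, w=1.527500: f=0.318417 → w ← 1.527500 + 0.45·0.318417 = 1.670787
t=0.900000, w=1.670787: f=-0.396487 → w ← 1.670787 + 0.45·(-0.396487) = 1.492368
t=1.350000, w=1.492368: f=-1.043405 → w ← 1.492368 + 0.45·(-1.043405) = 1.022836
w(1.8) ≈ 1.0228

1.0228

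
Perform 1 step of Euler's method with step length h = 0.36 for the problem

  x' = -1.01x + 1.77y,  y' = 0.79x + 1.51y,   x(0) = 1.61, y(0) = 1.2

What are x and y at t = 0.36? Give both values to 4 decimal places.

Euler on (x,y): x_{n+1} = x_n + h·x', y_{n+1} = y_n + h·y'.
0.000000: (1.610000, 1.200000); f=(0.497900, 3.083900) → (1.789244, 2.310204)
(x(0.36), y(0.36)) ≈ (1.7892, 2.3102)

1.7892, 2.3102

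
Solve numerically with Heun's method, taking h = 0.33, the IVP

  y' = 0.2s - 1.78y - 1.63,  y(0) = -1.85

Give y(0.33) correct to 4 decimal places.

Heun: k1 = f(s_n, y_n); k2 = f(s_n + h, y_n + h·k1); y_{n+1} = y_n + (h/2)·(k1 + k2).
s=0.000000, y=-1.850000:
  k1 = f(0.000000, -1.850000) = 1.663000
  k2 = f(0.330000, -1.301210) = 0.752154
  y ← -1.850000 + (0.33/2)·(1.663000 + 0.752154) = -1.451500
y(0.33) ≈ -1.4515

-1.4515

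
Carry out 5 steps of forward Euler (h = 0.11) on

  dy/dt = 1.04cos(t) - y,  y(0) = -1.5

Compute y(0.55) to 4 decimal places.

-0.3974

Euler: y_{n+1} = y_n + h·f(t_n, y_n).
t=0.000000, y=-1.500000: f=2.540000 → y ← -1.500000 + 0.11·2.540000 = -1.220600
t=0.110000, y=-1.220600: f=2.254314 → y ← -1.220600 + 0.11·2.254314 = -0.972625
t=0.220000, y=-0.972625: f=1.987559 → y ← -0.972625 + 0.11·1.987559 = -0.753994
t=0.330000, y=-0.753994: f=1.737878 → y ← -0.753994 + 0.11·1.737878 = -0.562827
t=0.440000, y=-0.562827: f=1.503769 → y ← -0.562827 + 0.11·1.503769 = -0.397413
y(0.55) ≈ -0.3974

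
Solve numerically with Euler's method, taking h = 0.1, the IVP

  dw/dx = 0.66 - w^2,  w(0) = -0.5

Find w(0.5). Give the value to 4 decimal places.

-0.2563

Euler: w_{n+1} = w_n + h·f(x_n, w_n).
x=0.000000, w=-0.500000: f=0.410000 → w ← -0.500000 + 0.1·0.410000 = -0.459000
x=0.100000, w=-0.459000: f=0.449319 → w ← -0.459000 + 0.1·0.449319 = -0.414068
x=0.200000, w=-0.414068: f=0.488548 → w ← -0.414068 + 0.1·0.488548 = -0.365213
x=0.300000, w=-0.365213: f=0.526619 → w ← -0.365213 + 0.1·0.526619 = -0.312551
x=0.400000, w=-0.312551: f=0.562312 → w ← -0.312551 + 0.1·0.562312 = -0.256320
w(0.5) ≈ -0.2563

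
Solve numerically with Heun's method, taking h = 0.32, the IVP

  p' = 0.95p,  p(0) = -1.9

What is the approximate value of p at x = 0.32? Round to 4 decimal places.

-2.5654

Heun: k1 = f(x_n, p_n); k2 = f(x_n + h, p_n + h·k1); p_{n+1} = p_n + (h/2)·(k1 + k2).
x=0.000000, p=-1.900000:
  k1 = f(0.000000, -1.900000) = -1.805000
  k2 = f(0.320000, -2.477600) = -2.353720
  p ← -1.900000 + (0.32/2)·(-1.805000 + (-2.353720)) = -2.565395
p(0.32) ≈ -2.5654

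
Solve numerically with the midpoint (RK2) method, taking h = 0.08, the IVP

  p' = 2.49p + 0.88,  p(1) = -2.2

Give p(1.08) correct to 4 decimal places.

Midpoint: k1 = f(x_n, p_n); k2 = f(x_n + h/2, p_n + (h/2)·k1); p_{n+1} = p_n + h·k2.
x=1.000000, p=-2.200000:
  k1 = f(1.000000, -2.200000) = -4.598000
  k2 = f(1.040000, -2.383920) = -5.055961
  p ← -2.200000 + 0.08·(-5.055961) = -2.604477
p(1.08) ≈ -2.6045

-2.6045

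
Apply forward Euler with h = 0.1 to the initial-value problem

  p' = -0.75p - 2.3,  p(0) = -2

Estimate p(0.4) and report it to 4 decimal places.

-2.2858

Euler: p_{n+1} = p_n + h·f(s_n, p_n).
s=0.000000, p=-2.000000: f=-0.800000 → p ← -2.000000 + 0.1·(-0.800000) = -2.080000
s=0.100000, p=-2.080000: f=-0.740000 → p ← -2.080000 + 0.1·(-0.740000) = -2.154000
s=0.200000, p=-2.154000: f=-0.684500 → p ← -2.154000 + 0.1·(-0.684500) = -2.222450
s=0.300000, p=-2.222450: f=-0.633163 → p ← -2.222450 + 0.1·(-0.633163) = -2.285766
p(0.4) ≈ -2.2858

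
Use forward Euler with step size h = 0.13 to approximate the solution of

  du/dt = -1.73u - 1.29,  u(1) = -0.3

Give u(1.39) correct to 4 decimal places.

Euler: u_{n+1} = u_n + h·f(t_n, u_n).
t=1.000000, u=-0.300000: f=-0.771000 → u ← -0.300000 + 0.13·(-0.771000) = -0.400230
t=1.130000, u=-0.400230: f=-0.597602 → u ← -0.400230 + 0.13·(-0.597602) = -0.477918
t=1.260000, u=-0.477918: f=-0.463201 → u ← -0.477918 + 0.13·(-0.463201) = -0.538134
u(1.39) ≈ -0.5381

-0.5381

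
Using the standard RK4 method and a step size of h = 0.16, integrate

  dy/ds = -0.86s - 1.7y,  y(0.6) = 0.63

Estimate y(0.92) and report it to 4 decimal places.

0.2013

RK4: k1 = f(s_n, y_n); k2 = f(s_n + h/2, y_n + (h/2)·k1); k3 = f(s_n + h/2, y_n + (h/2)·k2); k4 = f(s_n + h, y_n + h·k3); y_{n+1} = y_n + (h/6)·(k1 + 2k2 + 2k3 + k4).
s=0.600000, y=0.630000:
  k1 = f(0.600000, 0.630000) = -1.587000
  k2 = f(0.680000, 0.503040) = -1.439968
  k3 = f(0.680000, 0.514803) = -1.459964
  k4 = f(0.760000, 0.396406) = -1.327490
  y ← 0.630000 + (0.16/6)·(k1 + 2k2 + 2k3 + k4) = 0.397617
s=0.760000, y=0.397617:
  k1 = f(0.760000, 0.397617) = -1.329549
  k2 = f(0.840000, 0.291253) = -1.217531
  k3 = f(0.840000, 0.300215) = -1.232765
  k4 = f(0.920000, 0.200375) = -1.131837
  y ← 0.397617 + (0.16/6)·(k1 + 2k2 + 2k3 + k4) = 0.201298
y(0.92) ≈ 0.2013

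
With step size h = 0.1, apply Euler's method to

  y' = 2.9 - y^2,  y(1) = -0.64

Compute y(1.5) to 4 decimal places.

Euler: y_{n+1} = y_n + h·f(t_n, y_n).
t=1.000000, y=-0.640000: f=2.490400 → y ← -0.640000 + 0.1·2.490400 = -0.390960
t=1.100000, y=-0.390960: f=2.747150 → y ← -0.390960 + 0.1·2.747150 = -0.116245
t=1.200000, y=-0.116245: f=2.886487 → y ← -0.116245 + 0.1·2.886487 = 0.172404
t=1.300000, y=0.172404: f=2.870277 → y ← 0.172404 + 0.1·2.870277 = 0.459431
t=1.400000, y=0.459431: f=2.688923 → y ← 0.459431 + 0.1·2.688923 = 0.728324
y(1.5) ≈ 0.7283

0.7283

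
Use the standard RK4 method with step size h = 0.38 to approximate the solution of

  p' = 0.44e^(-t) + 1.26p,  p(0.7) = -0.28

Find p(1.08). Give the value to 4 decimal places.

-0.3620

RK4: k1 = f(t_n, p_n); k2 = f(t_n + h/2, p_n + (h/2)·k1); k3 = f(t_n + h/2, p_n + (h/2)·k2); k4 = f(t_n + h, p_n + h·k3); p_{n+1} = p_n + (h/6)·(k1 + 2k2 + 2k3 + k4).
t=0.700000, p=-0.280000:
  k1 = f(0.700000, -0.280000) = -0.134302
  k2 = f(0.890000, -0.305517) = -0.204263
  k3 = f(0.890000, -0.318810) = -0.221012
  k4 = f(1.080000, -0.363985) = -0.309199
  p ← -0.280000 + (0.38/6)·(k1 + 2k2 + 2k3 + k4) = -0.361957
p(1.08) ≈ -0.3620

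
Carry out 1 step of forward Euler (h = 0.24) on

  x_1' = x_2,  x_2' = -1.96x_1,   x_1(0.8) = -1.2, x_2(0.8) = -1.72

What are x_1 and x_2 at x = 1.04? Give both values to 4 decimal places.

-1.6128, -1.1555

Euler on (x_1,x_2): x_1_{n+1} = x_1_n + h·x_1', x_2_{n+1} = x_2_n + h·x_2'.
0.800000: (-1.200000, -1.720000); f=(-1.720000, 2.352000) → (-1.612800, -1.155520)
(x_1(1.04), x_2(1.04)) ≈ (-1.6128, -1.1555)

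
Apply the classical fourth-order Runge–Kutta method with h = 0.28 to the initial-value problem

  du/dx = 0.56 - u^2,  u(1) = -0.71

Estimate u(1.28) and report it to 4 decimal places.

RK4: k1 = f(x_n, u_n); k2 = f(x_n + h/2, u_n + (h/2)·k1); k3 = f(x_n + h/2, u_n + (h/2)·k2); k4 = f(x_n + h, u_n + h·k3); u_{n+1} = u_n + (h/6)·(k1 + 2k2 + 2k3 + k4).
x=1.000000, u=-0.710000:
  k1 = f(1.000000, -0.710000) = 0.055900
  k2 = f(1.140000, -0.702174) = 0.066952
  k3 = f(1.140000, -0.700627) = 0.069122
  k4 = f(1.280000, -0.690646) = 0.083008
  u ← -0.710000 + (0.28/6)·(k1 + 2k2 + 2k3 + k4) = -0.690817
u(1.28) ≈ -0.6908

-0.6908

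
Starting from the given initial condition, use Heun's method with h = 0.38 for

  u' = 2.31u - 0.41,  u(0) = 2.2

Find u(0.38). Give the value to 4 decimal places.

4.7546

Heun: k1 = f(t_n, u_n); k2 = f(t_n + h, u_n + h·k1); u_{n+1} = u_n + (h/2)·(k1 + k2).
t=0.000000, u=2.200000:
  k1 = f(0.000000, 2.200000) = 4.672000
  k2 = f(0.380000, 3.975360) = 8.773082
  u ← 2.200000 + (0.38/2)·(4.672000 + 8.773082) = 4.754566
u(0.38) ≈ 4.7546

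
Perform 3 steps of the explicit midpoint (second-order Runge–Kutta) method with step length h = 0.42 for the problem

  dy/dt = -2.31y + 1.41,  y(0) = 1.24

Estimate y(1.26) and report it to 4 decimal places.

Midpoint: k1 = f(t_n, y_n); k2 = f(t_n + h/2, y_n + (h/2)·k1); y_{n+1} = y_n + h·k2.
t=0.000000, y=1.240000:
  k1 = f(0.000000, 1.240000) = -1.454400
  k2 = f(0.210000, 0.934576) = -0.748871
  y ← 1.240000 + 0.42·(-0.748871) = 0.925474
t=0.420000, y=0.925474:
  k1 = f(0.420000, 0.925474) = -0.727846
  k2 = f(0.630000, 0.772627) = -0.374768
  y ← 0.925474 + 0.42·(-0.374768) = 0.768072
t=0.840000, y=0.768072:
  k1 = f(0.840000, 0.768072) = -0.364246
  k2 = f(1.050000, 0.691580) = -0.187550
  y ← 0.768072 + 0.42·(-0.187550) = 0.689301
y(1.26) ≈ 0.6893

0.6893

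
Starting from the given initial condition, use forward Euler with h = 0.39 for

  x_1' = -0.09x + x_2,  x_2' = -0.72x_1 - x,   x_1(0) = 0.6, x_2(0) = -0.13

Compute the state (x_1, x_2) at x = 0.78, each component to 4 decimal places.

0.4192, -0.6048

Euler on (x_1,x_2): x_1_{n+1} = x_1_n + h·x_1', x_2_{n+1} = x_2_n + h·x_2'.
0.000000: (0.600000, -0.130000); f=(-0.130000, -0.432000) → (0.549300, -0.298480)
0.390000: (0.549300, -0.298480); f=(-0.333580, -0.785496) → (0.419204, -0.604823)
(x_1(0.78), x_2(0.78)) ≈ (0.4192, -0.6048)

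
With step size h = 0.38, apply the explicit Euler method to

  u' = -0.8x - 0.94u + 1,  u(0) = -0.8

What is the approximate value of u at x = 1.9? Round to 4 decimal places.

0.0483

Euler: u_{n+1} = u_n + h·f(x_n, u_n).
x=0.000000, u=-0.800000: f=1.752000 → u ← -0.800000 + 0.38·1.752000 = -0.134240
x=0.380000, u=-0.134240: f=0.822186 → u ← -0.134240 + 0.38·0.822186 = 0.178191
x=0.760000, u=0.178191: f=0.224501 → u ← 0.178191 + 0.38·0.224501 = 0.263501
x=1.140000, u=0.263501: f=-0.159691 → u ← 0.263501 + 0.38·(-0.159691) = 0.202818
x=1.520000, u=0.202818: f=-0.406649 → u ← 0.202818 + 0.38·(-0.406649) = 0.048292
u(1.9) ≈ 0.0483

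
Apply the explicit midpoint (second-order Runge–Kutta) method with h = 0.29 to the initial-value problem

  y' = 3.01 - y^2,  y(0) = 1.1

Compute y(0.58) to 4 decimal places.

Midpoint: k1 = f(t_n, y_n); k2 = f(t_n + h/2, y_n + (h/2)·k1); y_{n+1} = y_n + h·k2.
t=0.000000, y=1.100000:
  k1 = f(0.000000, 1.100000) = 1.800000
  k2 = f(0.145000, 1.361000) = 1.157679
  y ← 1.100000 + 0.29·1.157679 = 1.435727
t=0.290000, y=1.435727:
  k1 = f(0.290000, 1.435727) = 0.948688
  k2 = f(0.435000, 1.573287) = 0.534769
  y ← 1.435727 + 0.29·0.534769 = 1.590810
y(0.58) ≈ 1.5908

1.5908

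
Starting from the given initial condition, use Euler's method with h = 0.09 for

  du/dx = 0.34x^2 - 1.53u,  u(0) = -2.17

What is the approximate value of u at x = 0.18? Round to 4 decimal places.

Euler: u_{n+1} = u_n + h·f(x_n, u_n).
x=0.000000, u=-2.170000: f=3.320100 → u ← -2.170000 + 0.09·3.320100 = -1.871191
x=0.090000, u=-1.871191: f=2.865676 → u ← -1.871191 + 0.09·2.865676 = -1.613280
u(0.18) ≈ -1.6133

-1.6133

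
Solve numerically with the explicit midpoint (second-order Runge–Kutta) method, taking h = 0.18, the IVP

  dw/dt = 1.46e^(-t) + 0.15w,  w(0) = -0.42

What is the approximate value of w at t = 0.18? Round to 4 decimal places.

-0.1878

Midpoint: k1 = f(t_n, w_n); k2 = f(t_n + h/2, w_n + (h/2)·k1); w_{n+1} = w_n + h·k2.
t=0.000000, w=-0.420000:
  k1 = f(0.000000, -0.420000) = 1.397000
  k2 = f(0.090000, -0.294270) = 1.290199
  w ← -0.420000 + 0.18·1.290199 = -0.187764
w(0.18) ≈ -0.1878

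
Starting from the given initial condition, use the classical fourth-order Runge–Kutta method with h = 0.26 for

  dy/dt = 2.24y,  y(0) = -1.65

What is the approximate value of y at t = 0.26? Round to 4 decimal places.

RK4: k1 = f(t_n, y_n); k2 = f(t_n + h/2, y_n + (h/2)·k1); k3 = f(t_n + h/2, y_n + (h/2)·k2); k4 = f(t_n + h, y_n + h·k3); y_{n+1} = y_n + (h/6)·(k1 + 2k2 + 2k3 + k4).
t=0.000000, y=-1.650000:
  k1 = f(0.000000, -1.650000) = -3.696000
  k2 = f(0.130000, -2.130480) = -4.772275
  k3 = f(0.130000, -2.270396) = -5.085687
  k4 = f(0.260000, -2.972278) = -6.657904
  y ← -1.650000 + (0.26/6)·(k1 + 2k2 + 2k3 + k4) = -2.953026
y(0.26) ≈ -2.9530

-2.9530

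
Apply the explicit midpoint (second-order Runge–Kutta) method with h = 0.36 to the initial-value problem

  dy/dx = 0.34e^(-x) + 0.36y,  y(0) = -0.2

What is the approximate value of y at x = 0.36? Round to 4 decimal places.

-0.1174

Midpoint: k1 = f(x_n, y_n); k2 = f(x_n + h/2, y_n + (h/2)·k1); y_{n+1} = y_n + h·k2.
x=0.000000, y=-0.200000:
  k1 = f(0.000000, -0.200000) = 0.268000
  k2 = f(0.180000, -0.151760) = 0.229358
  y ← -0.200000 + 0.36·0.229358 = -0.117431
y(0.36) ≈ -0.1174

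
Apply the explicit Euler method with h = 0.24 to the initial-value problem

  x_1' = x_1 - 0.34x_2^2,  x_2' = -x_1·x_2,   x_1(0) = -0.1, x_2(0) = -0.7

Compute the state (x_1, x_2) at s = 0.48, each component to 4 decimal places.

Euler on (x_1,x_2): x_1_{n+1} = x_1_n + h·x_1', x_2_{n+1} = x_2_n + h·x_2'.
0.000000: (-0.100000, -0.700000); f=(-0.266600, -0.070000) → (-0.163984, -0.716800)
0.240000: (-0.163984, -0.716800); f=(-0.338677, -0.117544) → (-0.245266, -0.745010)
(x_1(0.48), x_2(0.48)) ≈ (-0.2453, -0.7450)

-0.2453, -0.7450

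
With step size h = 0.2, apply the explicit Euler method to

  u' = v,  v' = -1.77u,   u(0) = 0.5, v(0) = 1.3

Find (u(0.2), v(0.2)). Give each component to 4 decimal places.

0.7600, 1.1230

Euler on (u,v): u_{n+1} = u_n + h·u', v_{n+1} = v_n + h·v'.
0.000000: (0.500000, 1.300000); f=(1.300000, -0.885000) → (0.760000, 1.123000)
(u(0.2), v(0.2)) ≈ (0.7600, 1.1230)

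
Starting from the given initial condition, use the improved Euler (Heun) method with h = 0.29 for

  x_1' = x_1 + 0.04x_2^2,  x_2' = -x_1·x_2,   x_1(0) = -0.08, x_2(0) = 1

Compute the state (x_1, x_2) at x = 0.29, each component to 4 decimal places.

Heun on (x_1,x_2): k1 = f(x_n, state_n); k2 = f(x_n + h, state_n + h·k1); state_{n+1} = state_n + (h/2)·(k1 + k2).
0.000000: (-0.080000, 1.000000)
  k1 = (-0.040000, 0.080000)
  predictor → (-0.091600, 1.023200)
  k2 = (-0.049722, 0.093725)
  → (-0.093010, 1.025190)
(x_1(0.29), x_2(0.29)) ≈ (-0.0930, 1.0252)

-0.0930, 1.0252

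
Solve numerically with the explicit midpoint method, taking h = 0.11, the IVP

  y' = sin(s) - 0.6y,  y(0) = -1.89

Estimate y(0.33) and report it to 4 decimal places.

-1.4998

Midpoint: k1 = f(s_n, y_n); k2 = f(s_n + h/2, y_n + (h/2)·k1); y_{n+1} = y_n + h·k2.
s=0.000000, y=-1.890000:
  k1 = f(0.000000, -1.890000) = 1.134000
  k2 = f(0.055000, -1.827630) = 1.151550
  y ← -1.890000 + 0.11·1.151550 = -1.763329
s=0.110000, y=-1.763329:
  k1 = f(0.110000, -1.763329) = 1.167776
  k2 = f(0.165000, -1.699102) = 1.183713
  y ← -1.763329 + 0.11·1.183713 = -1.633121
s=0.220000, y=-1.633121:
  k1 = f(0.220000, -1.633121) = 1.198102
  k2 = f(0.275000, -1.567225) = 1.211882
  y ← -1.633121 + 0.11·1.211882 = -1.499814
y(0.33) ≈ -1.4998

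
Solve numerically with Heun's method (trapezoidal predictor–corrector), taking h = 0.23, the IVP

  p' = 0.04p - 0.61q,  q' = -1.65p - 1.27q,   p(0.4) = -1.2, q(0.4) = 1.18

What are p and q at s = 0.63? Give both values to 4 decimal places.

Heun on (p,q): k1 = f(s_n, state_n); k2 = f(s_n + h, state_n + h·k1); state_{n+1} = state_n + (h/2)·(k1 + k2).
0.400000: (-1.200000, 1.180000)
  k1 = (-0.767800, 0.481400)
  predictor → (-1.376594, 1.290722)
  k2 = (-0.842404, 0.632163)
  → (-1.385173, 1.308060)
(p(0.63), q(0.63)) ≈ (-1.3852, 1.3081)

-1.3852, 1.3081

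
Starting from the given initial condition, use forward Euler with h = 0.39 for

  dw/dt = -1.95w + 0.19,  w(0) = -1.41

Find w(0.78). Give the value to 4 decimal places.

Euler: w_{n+1} = w_n + h·f(t_n, w_n).
t=0.000000, w=-1.410000: f=2.939500 → w ← -1.410000 + 0.39·2.939500 = -0.263595
t=0.390000, w=-0.263595: f=0.704010 → w ← -0.263595 + 0.39·0.704010 = 0.010969
w(0.78) ≈ 0.0110

0.0110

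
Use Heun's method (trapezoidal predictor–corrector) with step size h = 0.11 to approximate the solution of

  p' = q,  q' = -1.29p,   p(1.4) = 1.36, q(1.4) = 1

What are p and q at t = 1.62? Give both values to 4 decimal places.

1.5359, 0.5859

Heun on (p,q): k1 = f(t_n, state_n); k2 = f(t_n + h, state_n + h·k1); state_{n+1} = state_n + (h/2)·(k1 + k2).
1.400000: (1.360000, 1.000000)
  k1 = (1.000000, -1.754400)
  predictor → (1.470000, 0.807016)
  k2 = (0.807016, -1.896300)
  → (1.459386, 0.799211)
1.510000: (1.459386, 0.799211)
  k1 = (0.799211, -1.882608)
  predictor → (1.547299, 0.592125)
  k2 = (0.592125, -1.996016)
  → (1.535909, 0.585887)
(p(1.62), q(1.62)) ≈ (1.5359, 0.5859)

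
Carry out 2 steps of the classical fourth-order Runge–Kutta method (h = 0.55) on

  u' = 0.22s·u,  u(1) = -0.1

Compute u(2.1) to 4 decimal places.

-0.1455

RK4: k1 = f(s_n, u_n); k2 = f(s_n + h/2, u_n + (h/2)·k1); k3 = f(s_n + h/2, u_n + (h/2)·k2); k4 = f(s_n + h, u_n + h·k3); u_{n+1} = u_n + (h/6)·(k1 + 2k2 + 2k3 + k4).
s=1.000000, u=-0.100000:
  k1 = f(1.000000, -0.100000) = -0.022000
  k2 = f(1.275000, -0.106050) = -0.029747
  k3 = f(1.275000, -0.108180) = -0.030345
  k4 = f(1.550000, -0.116690) = -0.039791
  u ← -0.100000 + (0.55/6)·(k1 + 2k2 + 2k3 + k4) = -0.116681
s=1.550000, u=-0.116681:
  k1 = f(1.550000, -0.116681) = -0.039788
  k2 = f(1.825000, -0.127623) = -0.051241
  k3 = f(1.825000, -0.130772) = -0.052505
  k4 = f(2.100000, -0.145559) = -0.067248
  u ← -0.116681 + (0.55/6)·(k1 + 2k2 + 2k3 + k4) = -0.145513
u(2.1) ≈ -0.1455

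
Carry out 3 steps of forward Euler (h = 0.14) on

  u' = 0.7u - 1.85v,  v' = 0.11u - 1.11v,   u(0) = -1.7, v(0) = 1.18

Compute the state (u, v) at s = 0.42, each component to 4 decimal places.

-3.0984, 0.6234

Euler on (u,v): u_{n+1} = u_n + h·u', v_{n+1} = v_n + h·v'.
0.000000: (-1.700000, 1.180000); f=(-3.373000, -1.496800) → (-2.172220, 0.970448)
0.140000: (-2.172220, 0.970448); f=(-3.315883, -1.316141) → (-2.636444, 0.786188)
0.280000: (-2.636444, 0.786188); f=(-3.299959, -1.162678) → (-3.098438, 0.623413)
(u(0.42), v(0.42)) ≈ (-3.0984, 0.6234)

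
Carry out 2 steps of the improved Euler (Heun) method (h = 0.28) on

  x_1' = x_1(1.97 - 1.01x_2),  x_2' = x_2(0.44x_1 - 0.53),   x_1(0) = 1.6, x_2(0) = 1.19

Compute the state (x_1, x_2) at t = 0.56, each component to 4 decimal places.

2.3363, 1.4332

Heun on (x_1,x_2): k1 = f(t_n, state_n); k2 = f(t_n + h, state_n + h·k1); state_{n+1} = state_n + (h/2)·(k1 + k2).
0.000000: (1.600000, 1.190000)
  k1 = (1.228960, 0.207060)
  predictor → (1.944109, 1.247977)
  k2 = (1.379430, 0.406101)
  → (1.965175, 1.275843)
0.280000: (1.965175, 1.275843)
  k1 = (1.339068, 0.426995)
  predictor → (2.340114, 1.395401)
  k2 = (1.311973, 0.697212)
  → (2.336320, 1.433232)
(x_1(0.56), x_2(0.56)) ≈ (2.3363, 1.4332)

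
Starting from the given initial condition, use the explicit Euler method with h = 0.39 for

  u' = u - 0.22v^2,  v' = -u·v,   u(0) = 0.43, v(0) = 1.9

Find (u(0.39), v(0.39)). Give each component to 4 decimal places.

0.2880, 1.5814

Euler on (u,v): u_{n+1} = u_n + h·u', v_{n+1} = v_n + h·v'.
0.000000: (0.430000, 1.900000); f=(-0.364200, -0.817000) → (0.287962, 1.581370)
(u(0.39), v(0.39)) ≈ (0.2880, 1.5814)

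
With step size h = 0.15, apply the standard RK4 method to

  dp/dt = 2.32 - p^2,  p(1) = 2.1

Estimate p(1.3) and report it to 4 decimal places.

RK4: k1 = f(t_n, p_n); k2 = f(t_n + h/2, p_n + (h/2)·k1); k3 = f(t_n + h/2, p_n + (h/2)·k2); k4 = f(t_n + h, p_n + h·k3); p_{n+1} = p_n + (h/6)·(k1 + 2k2 + 2k3 + k4).
t=1.000000, p=2.100000:
  k1 = f(1.000000, 2.100000) = -2.090000
  k2 = f(1.075000, 1.943250) = -1.456221
  k3 = f(1.075000, 1.990783) = -1.643219
  k4 = f(1.150000, 1.853517) = -1.115526
  p ← 2.100000 + (0.15/6)·(k1 + 2k2 + 2k3 + k4) = 1.864890
t=1.150000, p=1.864890:
  k1 = f(1.150000, 1.864890) = -1.157814
  k2 = f(1.225000, 1.778054) = -0.841475
  k3 = f(1.225000, 1.801779) = -0.926408
  k4 = f(1.300000, 1.725929) = -0.658830
  p ← 1.864890 + (0.15/6)·(k1 + 2k2 + 2k3 + k4) = 1.731080
p(1.3) ≈ 1.7311

1.7311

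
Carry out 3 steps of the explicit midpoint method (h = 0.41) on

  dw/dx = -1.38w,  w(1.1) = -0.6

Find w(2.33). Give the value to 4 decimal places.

-0.1259

Midpoint: k1 = f(x_n, w_n); k2 = f(x_n + h/2, w_n + (h/2)·k1); w_{n+1} = w_n + h·k2.
x=1.100000, w=-0.600000:
  k1 = f(1.100000, -0.600000) = 0.828000
  k2 = f(1.305000, -0.430260) = 0.593759
  w ← -0.600000 + 0.41·0.593759 = -0.356559
x=1.510000, w=-0.356559:
  k1 = f(1.510000, -0.356559) = 0.492051
  k2 = f(1.715000, -0.255688) = 0.352850
  w ← -0.356559 + 0.41·0.352850 = -0.211890
x=1.920000, w=-0.211890:
  k1 = f(1.920000, -0.211890) = 0.292409
  k2 = f(2.125000, -0.151947) = 0.209686
  w ← -0.211890 + 0.41·0.209686 = -0.125919
w(2.33) ≈ -0.1259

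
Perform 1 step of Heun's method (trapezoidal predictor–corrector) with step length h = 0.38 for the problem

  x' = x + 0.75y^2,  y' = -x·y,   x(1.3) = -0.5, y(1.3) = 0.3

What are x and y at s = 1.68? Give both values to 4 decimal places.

-0.6902, 0.3736

Heun on (x,y): k1 = f(s_n, state_n); k2 = f(s_n + h, state_n + h·k1); state_{n+1} = state_n + (h/2)·(k1 + k2).
1.300000: (-0.500000, 0.300000)
  k1 = (-0.432500, 0.150000)
  predictor → (-0.664350, 0.357000)
  k2 = (-0.568763, 0.237173)
  → (-0.690240, 0.373563)
(x(1.68), y(1.68)) ≈ (-0.6902, 0.3736)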